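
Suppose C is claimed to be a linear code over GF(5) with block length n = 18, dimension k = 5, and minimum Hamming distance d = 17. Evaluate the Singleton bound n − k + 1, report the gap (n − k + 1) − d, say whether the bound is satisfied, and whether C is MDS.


Singleton RHS = n − k + 1 = 14, slack = -3, bound violated (no such code; not MDS).

Singleton bound: d ≤ n − k + 1.
Here n = 18, k = 5, so n − k + 1 = 14.
Given d = 17, check d ≤ 14: NO.
Slack = (n − k + 1) − d = -3.
The slack is negative: d = 17 exceeds n − k + 1 = 14 by 3, so the Singleton bound is violated and no linear [18, 5, 17]_5 code can exist. In particular it is not MDS (MDS requires d = n − k + 1 exactly).
Description: the claimed parameters are [18, 5, 17]_5; such a code would be impossible (violates the Singleton bound).


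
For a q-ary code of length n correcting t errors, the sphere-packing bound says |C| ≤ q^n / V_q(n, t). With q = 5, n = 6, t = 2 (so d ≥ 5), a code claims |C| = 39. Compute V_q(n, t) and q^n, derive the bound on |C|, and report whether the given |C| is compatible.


V_q(n, t) = 265, q^n = 15625, Hamming bound = 58, |C| = 39 ≤ bound (satisfied).

Step 1: Compute V_q(n, t) = Σ_{j=0}^2 C(n, j) (q−1)^j.
  j = 0: C(6,0)·(4)^0 = 1·1 = 1.
  j = 1: C(6,1)·(4)^1 = 6·4 = 24.
  j = 2: C(6,2)·(4)^2 = 15·16 = 240.
  V_q(n, t) = 1 + 24 + 240 = 265.
Step 2: q^n = 5^6 = 15625.
Step 3: Hamming bound ⌊q^n / V_q(n,t)⌋ = ⌊15625/265⌋ = 58.
Step 4: Compare |C| = 39 to 58: satisfied.
The claimed |C| lies below the Hamming bound.


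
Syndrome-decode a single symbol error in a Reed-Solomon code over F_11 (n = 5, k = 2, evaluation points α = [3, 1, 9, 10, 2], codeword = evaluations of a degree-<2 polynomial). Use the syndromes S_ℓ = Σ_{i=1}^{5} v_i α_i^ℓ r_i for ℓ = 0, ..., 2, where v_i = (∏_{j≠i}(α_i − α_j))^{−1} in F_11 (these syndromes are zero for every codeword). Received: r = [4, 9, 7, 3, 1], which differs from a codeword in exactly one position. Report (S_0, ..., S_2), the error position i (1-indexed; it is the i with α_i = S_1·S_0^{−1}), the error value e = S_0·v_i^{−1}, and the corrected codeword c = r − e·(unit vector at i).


S = (8, 6, 10), error at position 3, error magnitude e = 7, c = [4, 9, 0, 3, 1].

Step 1: column multipliers v_i = (∏_{j≠i}(α_i − α_j))^{−1} mod 11.
  i = 1 (α = 3): (3−1)(3−9)(3−10)(3−2) = 2·(−6)·(−7)·1 = 84 ≡ 7, so v_1 = 7^{−1} = 8 (mod 11).
  i = 2 (α = 1): (1−3)(1−9)(1−10)(1−2) = (−2)·(−8)·(−9)·(−1) = 144 ≡ 1, so v_2 = 1^{−1} = 1 (mod 11).
  i = 3 (α = 9): (9−3)(9−1)(9−10)(9−2) = 6·8·(−1)·7 = −336 ≡ 5, so v_3 = 5^{−1} = 9 (mod 11).
  i = 4 (α = 10): (10−3)(10−1)(10−9)(10−2) = 7·9·1·8 = 504 ≡ 9, so v_4 = 9^{−1} = 5 (mod 11).
  i = 5 (α = 2): (2−3)(2−1)(2−9)(2−10) = (−1)·1·(−7)·(−8) = −56 ≡ 10, so v_5 = 10^{−1} = 10 (mod 11).
  v = [8, 1, 9, 5, 10].
Step 2: syndromes of r = [4, 9, 7, 3, 1] (all sums mod 11).
  S_0 = Σ v_i r_i = 8·4 + 1·9 + 9·7 + 5·3 + 10·1 = 129 ≡ 8.
  S_1 = Σ v_i α_i r_i = 8·3·4 + 1·1·9 + 9·9·7 + 5·10·3 + 10·2·1 = 842 ≡ 6.
  α_i^2 mod 11 = [9, 1, 4, 1, 4].
  S_2 = Σ v_i α_i^2 r_i = 8·9·4 + 1·1·9 + 9·4·7 + 5·1·3 + 10·4·1 = 604 ≡ 10.
  S = (8, 6, 10) ≠ 0, so r is not a codeword (an error is present).
Step 3: locate the error. For a single error e at position i, S_ℓ = v_i·e·α_i^ℓ, so α_err = S_1/S_0.
  S_0^{−1} = 8^{−1} = 7 (mod 11), so α_err = 6·7 = 42 ≡ 9 = α_3. Error position i = 3.
  Consistency check: S_2/S_1 = 10·2 = 20 ≡ 9 = α_err ✓ (single-error assumption holds).
Step 4: error magnitude e = S_0/v_3 = S_0·∏_{j≠3}(α_3 − α_j) = 8·5 = 40 ≡ 7 (mod 11).
Step 5: correct position 3: c_3 = r_3 − e = 7 − 7 ≡ 0 (mod 11). Hence c = [4, 9, 0, 3, 1].
  Check: interpolating c through the α_i gives m(x) = 6 + 3·x (degree < 2) with m(α_i) = c_i for every i, so c is indeed a codeword.


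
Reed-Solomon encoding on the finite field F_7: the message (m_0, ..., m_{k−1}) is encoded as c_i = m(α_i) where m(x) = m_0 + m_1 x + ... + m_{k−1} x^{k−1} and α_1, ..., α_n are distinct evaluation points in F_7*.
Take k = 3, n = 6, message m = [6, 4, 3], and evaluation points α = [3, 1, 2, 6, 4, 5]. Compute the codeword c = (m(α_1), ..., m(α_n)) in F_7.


c = [3, 6, 5, 5, 0, 3]

Message polynomial: m(x) = 6 + 4·x + 3·x^2 (mod 7).
For each evaluation point α_i, compute m(α_i) mod 7:
  α_1 = 3: Horner steps 3 → 6 → 3, so m(3) = 3.
  α_2 = 1: Horner steps 3 → 0 → 6, so m(1) = 6.
  α_3 = 2: Horner steps 3 → 3 → 5, so m(2) = 5.
  α_4 = 6: Horner steps 3 → 1 → 5, so m(6) = 5.
  α_5 = 4: Horner steps 3 → 2 → 0, so m(4) = 0.
  α_6 = 5: Horner steps 3 → 5 → 3, so m(5) = 3.
Codeword c = [3, 6, 5, 5, 0, 3] ∈ F_7^6.


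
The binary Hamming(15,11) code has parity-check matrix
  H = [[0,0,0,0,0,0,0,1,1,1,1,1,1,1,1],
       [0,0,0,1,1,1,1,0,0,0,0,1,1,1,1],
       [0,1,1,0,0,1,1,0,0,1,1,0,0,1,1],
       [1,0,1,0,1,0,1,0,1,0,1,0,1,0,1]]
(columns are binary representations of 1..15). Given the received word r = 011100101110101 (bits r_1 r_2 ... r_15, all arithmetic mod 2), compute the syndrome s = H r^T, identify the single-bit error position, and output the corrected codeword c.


s = (1, 0, 0, 0)^T, error position = 8, corrected codeword c = 011100111110101

Compute s = H r^T mod 2 one row at a time:
  s_1 = 0 + 1 + 1 + 1 + 0 + 1 + 0 + 1 = 5 ≡ 1 (mod 2).
  s_2 = 1 + 0 + 0 + 1 + 0 + 1 + 0 + 1 = 4 ≡ 0 (mod 2).
  s_3 = 1 + 1 + 0 + 1 + 1 + 1 + 0 + 1 = 6 ≡ 0 (mod 2).
  s_4 = 0 + 1 + 0 + 1 + 1 + 1 + 1 + 1 = 6 ≡ 0 (mod 2).
s = (1, 0, 0, 0)^T — this equals column 8 of H (binary 1000), so error is at position 8.
Correct: flip bit 8 of r = 011100101110101 to get c = 011100111110101.


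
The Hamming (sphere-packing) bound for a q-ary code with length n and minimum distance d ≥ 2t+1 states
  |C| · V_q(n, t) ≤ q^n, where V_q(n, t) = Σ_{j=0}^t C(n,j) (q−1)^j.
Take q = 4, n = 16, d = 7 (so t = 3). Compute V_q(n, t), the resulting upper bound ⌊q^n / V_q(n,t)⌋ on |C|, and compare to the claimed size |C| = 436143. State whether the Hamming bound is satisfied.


V_q(n, t) = 16249, q^n = 4294967296, Hamming bound = 264321, |C| = 436143 > bound (violated).

Step 1: Compute V_q(n, t) = Σ_{j=0}^3 C(n, j) (q−1)^j.
  j = 0: C(16,0)·(3)^0 = 1·1 = 1.
  j = 1: C(16,1)·(3)^1 = 16·3 = 48.
  j = 2: C(16,2)·(3)^2 = 120·9 = 1080.
  j = 3: C(16,3)·(3)^3 = 560·27 = 15120.
  V_q(n, t) = 1 + 48 + 1080 + 15120 = 16249.
Step 2: q^n = 4^16 = 4294967296.
Step 3: Hamming bound ⌊q^n / V_q(n,t)⌋ = ⌊4294967296/16249⌋ = 264321.
Step 4: Compare |C| = 436143 to 264321: violated.
The claimed |C| lies above the Hamming bound, so no 4-ary code of length 16 with d ≥ 7 can have 436143 codewords.


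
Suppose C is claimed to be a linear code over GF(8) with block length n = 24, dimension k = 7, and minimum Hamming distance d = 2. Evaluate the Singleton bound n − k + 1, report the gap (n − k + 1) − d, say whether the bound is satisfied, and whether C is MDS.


Singleton RHS = n − k + 1 = 18, slack = 16, bound satisfied, not MDS.

Singleton bound: d ≤ n − k + 1.
Here n = 24, k = 7, so n − k + 1 = 18.
Given d = 2, check d ≤ 18: YES.
Slack = (n − k + 1) − d = 16.
The code is NOT MDS (slack = 16 > 0).
Description: the claimed parameters are [24, 7, 2]_8; such a code would be non-MDS.


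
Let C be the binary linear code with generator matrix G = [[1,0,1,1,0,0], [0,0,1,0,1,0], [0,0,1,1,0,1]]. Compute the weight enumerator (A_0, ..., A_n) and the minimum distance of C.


Weight distribution: A_0 = 1, A_2 = 2, A_3 = 4, A_4 = 1. Minimum distance d = 2.

Enumerate all 2^3 = 8 messages m ∈ F_2^3.
For each, compute codeword c = mG in F_2^6, then tally its weight.
  m = 000 → c = 000000, weight = 0.
  m = 100 → c = 101100, weight = 3.
  m = 010 → c = 001010, weight = 2.
  m = 110 → c = 100110, weight = 3.
  m = 001 → c = 001101, weight = 3.
  m = 101 → c = 100001, weight = 2.
  m = 011 → c = 000111, weight = 3.
  m = 111 → c = 101011, weight = 4.
Tally weights:
  weight 0: 1 codewords.
  weight 2: 2 codewords.
  weight 3: 4 codewords.
  weight 4: 1 codewords.
Minimum distance d = smallest w > 0 with A_w > 0 = 2.
Sanity: Σ A_w = 8 = 2^3 = 8 ✓.


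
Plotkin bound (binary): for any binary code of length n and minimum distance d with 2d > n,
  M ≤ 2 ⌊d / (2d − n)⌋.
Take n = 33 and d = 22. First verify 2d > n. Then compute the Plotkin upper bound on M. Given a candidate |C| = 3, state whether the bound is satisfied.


Plotkin bound M ≤ 4; given |C| = 3 ≤ bound (satisfied).

Check applicability: 2d = 44, n = 33.
2d − n = 11 > 0, so Plotkin applies.
Compute d/(2d−n) = 22/11 ≈ 2.0000.
⌊d/(2d−n)⌋ = 2.
Plotkin bound: M ≤ 2·2 = 4.
Given |C| = 3, check: satisfied.
This |C| is below the Plotkin bound.


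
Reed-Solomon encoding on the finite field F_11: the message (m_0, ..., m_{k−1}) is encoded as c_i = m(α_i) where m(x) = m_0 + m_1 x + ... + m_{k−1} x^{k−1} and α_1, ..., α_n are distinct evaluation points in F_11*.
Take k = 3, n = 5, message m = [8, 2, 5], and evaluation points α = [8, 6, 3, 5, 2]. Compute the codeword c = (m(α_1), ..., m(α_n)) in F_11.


c = [3, 2, 4, 0, 10]

Message polynomial: m(x) = 8 + 2·x + 5·x^2 (mod 11).
For each evaluation point α_i, compute m(α_i) mod 11:
  α_1 = 8: Horner steps 5 → 9 → 3, so m(8) = 3.
  α_2 = 6: Horner steps 5 → 10 → 2, so m(6) = 2.
  α_3 = 3: Horner steps 5 → 6 → 4, so m(3) = 4.
  α_4 = 5: Horner steps 5 → 5 → 0, so m(5) = 0.
  α_5 = 2: Horner steps 5 → 1 → 10, so m(2) = 10.
Codeword c = [3, 2, 4, 0, 10] ∈ F_11^5.


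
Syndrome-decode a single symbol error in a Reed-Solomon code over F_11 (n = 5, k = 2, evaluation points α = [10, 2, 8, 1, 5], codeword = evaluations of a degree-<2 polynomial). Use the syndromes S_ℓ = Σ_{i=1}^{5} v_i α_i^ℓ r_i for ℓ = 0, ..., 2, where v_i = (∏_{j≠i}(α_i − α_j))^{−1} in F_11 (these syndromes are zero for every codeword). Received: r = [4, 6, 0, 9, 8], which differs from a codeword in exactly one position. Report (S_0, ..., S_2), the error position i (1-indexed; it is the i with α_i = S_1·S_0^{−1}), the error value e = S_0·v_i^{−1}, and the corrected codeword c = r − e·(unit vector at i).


S = (1, 8, 9), error at position 3, error magnitude e = 1, c = [4, 6, 10, 9, 8].

Step 1: column multipliers v_i = (∏_{j≠i}(α_i − α_j))^{−1} mod 11.
  i = 1 (α = 10): (10−2)(10−8)(10−1)(10−5) = 8·2·9·5 = 720 ≡ 5, so v_1 = 5^{−1} = 9 (mod 11).
  i = 2 (α = 2): (2−10)(2−8)(2−1)(2−5) = (−8)·(−6)·1·(−3) = −144 ≡ 10, so v_2 = 10^{−1} = 10 (mod 11).
  i = 3 (α = 8): (8−10)(8−2)(8−1)(8−5) = (−2)·6·7·3 = −252 ≡ 1, so v_3 = 1^{−1} = 1 (mod 11).
  i = 4 (α = 1): (1−10)(1−2)(1−8)(1−5) = (−9)·(−1)·(−7)·(−4) = 252 ≡ 10, so v_4 = 10^{−1} = 10 (mod 11).
  i = 5 (α = 5): (5−10)(5−2)(5−8)(5−1) = (−5)·3·(−3)·4 = 180 ≡ 4, so v_5 = 4^{−1} = 3 (mod 11).
  v = [9, 10, 1, 10, 3].
Step 2: syndromes of r = [4, 6, 0, 9, 8] (all sums mod 11).
  S_0 = Σ v_i r_i = 9·4 + 10·6 + 1·0 + 10·9 + 3·8 = 210 ≡ 1.
  S_1 = Σ v_i α_i r_i = 9·10·4 + 10·2·6 + 1·8·0 + 10·1·9 + 3·5·8 = 690 ≡ 8.
  α_i^2 mod 11 = [1, 4, 9, 1, 3].
  S_2 = Σ v_i α_i^2 r_i = 9·1·4 + 10·4·6 + 1·9·0 + 10·1·9 + 3·3·8 = 438 ≡ 9.
  S = (1, 8, 9) ≠ 0, so r is not a codeword (an error is present).
Step 3: locate the error. For a single error e at position i, S_ℓ = v_i·e·α_i^ℓ, so α_err = S_1/S_0.
  S_0^{−1} = 1^{−1} = 1 (mod 11), so α_err = 8·1 = 8 ≡ 8 = α_3. Error position i = 3.
  Consistency check: S_2/S_1 = 9·7 = 63 ≡ 8 = α_err ✓ (single-error assumption holds).
Step 4: error magnitude e = S_0/v_3 = S_0·∏_{j≠3}(α_3 − α_j) = 1·1 = 1 ≡ 1 (mod 11).
Step 5: correct position 3: c_3 = r_3 − e = 0 − 1 ≡ 10 (mod 11). Hence c = [4, 6, 10, 9, 8].
  Check: interpolating c through the α_i gives m(x) = 1 + 8·x (degree < 2) with m(α_i) = c_i for every i, so c is indeed a codeword.


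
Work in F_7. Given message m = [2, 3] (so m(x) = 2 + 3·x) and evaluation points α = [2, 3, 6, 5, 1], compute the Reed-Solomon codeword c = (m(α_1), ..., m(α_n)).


c = [1, 4, 6, 3, 5]

Message polynomial: m(x) = 2 + 3·x (mod 7).
For each evaluation point α_i, compute m(α_i) mod 7:
  α_1 = 2: Horner steps 3 → 1, so m(2) = 1.
  α_2 = 3: Horner steps 3 → 4, so m(3) = 4.
  α_3 = 6: Horner steps 3 → 6, so m(6) = 6.
  α_4 = 5: Horner steps 3 → 3, so m(5) = 3.
  α_5 = 1: Horner steps 3 → 5, so m(1) = 5.
Codeword c = [1, 4, 6, 3, 5] ∈ F_7^5.


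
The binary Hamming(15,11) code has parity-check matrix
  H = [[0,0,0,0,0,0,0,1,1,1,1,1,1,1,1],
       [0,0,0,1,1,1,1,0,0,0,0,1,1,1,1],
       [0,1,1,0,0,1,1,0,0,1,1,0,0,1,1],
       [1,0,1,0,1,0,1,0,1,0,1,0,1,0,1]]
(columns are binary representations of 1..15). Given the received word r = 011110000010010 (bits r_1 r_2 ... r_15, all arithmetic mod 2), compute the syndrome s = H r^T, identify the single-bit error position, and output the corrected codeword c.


s = (0, 1, 0, 1)^T, error position = 5, corrected codeword c = 011100000010010

Compute s = H r^T mod 2 one row at a time:
  s_1 = 0 + 0 + 0 + 1 + 0 + 0 + 1 + 0 = 2 ≡ 0 (mod 2).
  s_2 = 1 + 1 + 0 + 0 + 0 + 0 + 1 + 0 = 3 ≡ 1 (mod 2).
  s_3 = 1 + 1 + 0 + 0 + 0 + 1 + 1 + 0 = 4 ≡ 0 (mod 2).
  s_4 = 0 + 1 + 1 + 0 + 0 + 1 + 0 + 0 = 3 ≡ 1 (mod 2).
s = (0, 1, 0, 1)^T — this equals column 5 of H (binary 0101), so error is at position 5.
Correct: flip bit 5 of r = 011110000010010 to get c = 011100000010010.


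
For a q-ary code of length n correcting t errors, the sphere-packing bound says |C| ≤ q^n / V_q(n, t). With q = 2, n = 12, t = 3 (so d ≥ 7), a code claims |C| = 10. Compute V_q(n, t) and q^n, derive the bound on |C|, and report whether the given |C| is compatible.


V_q(n, t) = 299, q^n = 4096, Hamming bound = 13, |C| = 10 ≤ bound (satisfied).

Step 1: Compute V_q(n, t) = Σ_{j=0}^3 C(n, j) (q−1)^j.
  j = 0: C(12,0)·(1)^0 = 1·1 = 1.
  j = 1: C(12,1)·(1)^1 = 12·1 = 12.
  j = 2: C(12,2)·(1)^2 = 66·1 = 66.
  j = 3: C(12,3)·(1)^3 = 220·1 = 220.
  V_q(n, t) = 1 + 12 + 66 + 220 = 299.
Step 2: q^n = 2^12 = 4096.
Step 3: Hamming bound ⌊q^n / V_q(n,t)⌋ = ⌊4096/299⌋ = 13.
Step 4: Compare |C| = 10 to 13: satisfied.
The claimed |C| lies below the Hamming bound.


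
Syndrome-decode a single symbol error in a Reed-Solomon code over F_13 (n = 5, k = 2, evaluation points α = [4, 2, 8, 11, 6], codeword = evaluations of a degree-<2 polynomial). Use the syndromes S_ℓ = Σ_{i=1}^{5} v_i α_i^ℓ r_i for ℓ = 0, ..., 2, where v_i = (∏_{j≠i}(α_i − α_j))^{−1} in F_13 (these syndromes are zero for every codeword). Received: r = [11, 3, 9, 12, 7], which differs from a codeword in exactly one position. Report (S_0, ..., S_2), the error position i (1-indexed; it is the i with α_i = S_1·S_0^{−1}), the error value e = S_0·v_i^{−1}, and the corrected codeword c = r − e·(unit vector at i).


S = (9, 10, 1), error at position 1, error magnitude e = 6, c = [5, 3, 9, 12, 7].

Step 1: column multipliers v_i = (∏_{j≠i}(α_i − α_j))^{−1} mod 13.
  i = 1 (α = 4): (4−2)(4−8)(4−11)(4−6) = 2·(−4)·(−7)·(−2) = −112 ≡ 5, so v_1 = 5^{−1} = 8 (mod 13).
  i = 2 (α = 2): (2−4)(2−8)(2−11)(2−6) = (−2)·(−6)·(−9)·(−4) = 432 ≡ 3, so v_2 = 3^{−1} = 9 (mod 13).
  i = 3 (α = 8): (8−4)(8−2)(8−11)(8−6) = 4·6·(−3)·2 = −144 ≡ 12, so v_3 = 12^{−1} = 12 (mod 13).
  i = 4 (α = 11): (11−4)(11−2)(11−8)(11−6) = 7·9·3·5 = 945 ≡ 9, so v_4 = 9^{−1} = 3 (mod 13).
  i = 5 (α = 6): (6−4)(6−2)(6−8)(6−11) = 2·4·(−2)·(−5) = 80 ≡ 2, so v_5 = 2^{−1} = 7 (mod 13).
  v = [8, 9, 12, 3, 7].
Step 2: syndromes of r = [11, 3, 9, 12, 7] (all sums mod 13).
  S_0 = Σ v_i r_i = 8·11 + 9·3 + 12·9 + 3·12 + 7·7 = 308 ≡ 9.
  S_1 = Σ v_i α_i r_i = 8·4·11 + 9·2·3 + 12·8·9 + 3·11·12 + 7·6·7 = 1960 ≡ 10.
  α_i^2 mod 13 = [3, 4, 12, 4, 10].
  S_2 = Σ v_i α_i^2 r_i = 8·3·11 + 9·4·3 + 12·12·9 + 3·4·12 + 7·10·7 = 2302 ≡ 1.
  S = (9, 10, 1) ≠ 0, so r is not a codeword (an error is present).
Step 3: locate the error. For a single error e at position i, S_ℓ = v_i·e·α_i^ℓ, so α_err = S_1/S_0.
  S_0^{−1} = 9^{−1} = 3 (mod 13), so α_err = 10·3 = 30 ≡ 4 = α_1. Error position i = 1.
  Consistency check: S_2/S_1 = 1·4 = 4 ≡ 4 = α_err ✓ (single-error assumption holds).
Step 4: error magnitude e = S_0/v_1 = S_0·∏_{j≠1}(α_1 − α_j) = 9·5 = 45 ≡ 6 (mod 13).
Step 5: correct position 1: c_1 = r_1 − e = 11 − 6 ≡ 5 (mod 13). Hence c = [5, 3, 9, 12, 7].
  Check: interpolating c through the α_i gives m(x) = 1 + 1·x (degree < 2) with m(α_i) = c_i for every i, so c is indeed a codeword.


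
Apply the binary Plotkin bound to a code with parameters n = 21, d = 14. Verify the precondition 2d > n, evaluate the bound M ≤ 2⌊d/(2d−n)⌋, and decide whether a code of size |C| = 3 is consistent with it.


Plotkin bound M ≤ 4; given |C| = 3 ≤ bound (satisfied).

Check applicability: 2d = 28, n = 21.
2d − n = 7 > 0, so Plotkin applies.
Compute d/(2d−n) = 14/7 ≈ 2.0000.
⌊d/(2d−n)⌋ = 2.
Plotkin bound: M ≤ 2·2 = 4.
Given |C| = 3, check: satisfied.
This |C| is below the Plotkin bound.


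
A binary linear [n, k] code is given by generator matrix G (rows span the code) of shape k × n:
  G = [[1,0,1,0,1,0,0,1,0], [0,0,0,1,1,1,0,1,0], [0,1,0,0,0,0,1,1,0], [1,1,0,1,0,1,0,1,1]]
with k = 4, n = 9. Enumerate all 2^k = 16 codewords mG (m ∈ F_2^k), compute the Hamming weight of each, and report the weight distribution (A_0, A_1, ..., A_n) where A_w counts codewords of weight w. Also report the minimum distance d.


Weight distribution: A_0 = 1, A_3 = 2, A_4 = 5, A_5 = 4, A_6 = 2, A_7 = 2. Minimum distance d = 3.

Enumerate all 2^4 = 16 messages m ∈ F_2^4.
For each, compute codeword c = mG in F_2^9, then tally its weight.
  m = 0000 → c = 000000000, weight = 0.
  m = 1000 → c = 101010010, weight = 4.
  m = 0100 → c = 000111010, weight = 4.
  m = 1100 → c = 101101000, weight = 4.
  m = 0010 → c = 010000110, weight = 3.
  m = 1010 → c = 111010100, weight = 5.
  m = 0110 → c = 010111100, weight = 5.
  m = 1110 → c = 111101110, weight = 7.
  m = 0001 → c = 110101011, weight = 6.
  m = 1001 → c = 011111001, weight = 6.
  m = 0101 → c = 110010001, weight = 4.
  m = 1101 → c = 011000011, weight = 4.
  m = 0011 → c = 100101101, weight = 5.
  m = 1011 → c = 001111111, weight = 7.
  m = 0111 → c = 100010111, weight = 5.
  m = 1111 → c = 001000101, weight = 3.
Tally weights:
  weight 0: 1 codewords.
  weight 3: 2 codewords.
  weight 4: 5 codewords.
  weight 5: 4 codewords.
  weight 6: 2 codewords.
  weight 7: 2 codewords.
Minimum distance d = smallest w > 0 with A_w > 0 = 3.
Sanity: Σ A_w = 16 = 2^4 = 16 ✓.


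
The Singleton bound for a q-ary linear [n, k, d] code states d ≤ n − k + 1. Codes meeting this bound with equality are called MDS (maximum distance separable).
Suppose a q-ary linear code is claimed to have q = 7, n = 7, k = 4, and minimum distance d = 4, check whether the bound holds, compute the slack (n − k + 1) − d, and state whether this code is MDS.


Singleton RHS = n − k + 1 = 4, slack = 0, bound satisfied, MDS.

Singleton bound: d ≤ n − k + 1.
Here n = 7, k = 4, so n − k + 1 = 4.
Given d = 4, check d ≤ 4: YES.
Slack = (n − k + 1) − d = 0.
The code is MDS (slack = 0).
Description: the claimed parameters are [7, 4, 4]_7; such a code would be MDS (meets Singleton bound).


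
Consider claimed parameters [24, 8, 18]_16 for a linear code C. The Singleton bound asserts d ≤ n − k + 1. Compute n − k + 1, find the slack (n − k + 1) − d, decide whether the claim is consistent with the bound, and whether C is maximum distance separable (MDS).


Singleton RHS = n − k + 1 = 17, slack = -1, bound violated (no such code; not MDS).

Singleton bound: d ≤ n − k + 1.
Here n = 24, k = 8, so n − k + 1 = 17.
Given d = 18, check d ≤ 17: NO.
Slack = (n − k + 1) − d = -1.
The slack is negative: d = 18 exceeds n − k + 1 = 17 by 1, so the Singleton bound is violated and no linear [24, 8, 18]_16 code can exist. In particular it is not MDS (MDS requires d = n − k + 1 exactly).
Description: the claimed parameters are [24, 8, 18]_16; such a code would be impossible (violates the Singleton bound).


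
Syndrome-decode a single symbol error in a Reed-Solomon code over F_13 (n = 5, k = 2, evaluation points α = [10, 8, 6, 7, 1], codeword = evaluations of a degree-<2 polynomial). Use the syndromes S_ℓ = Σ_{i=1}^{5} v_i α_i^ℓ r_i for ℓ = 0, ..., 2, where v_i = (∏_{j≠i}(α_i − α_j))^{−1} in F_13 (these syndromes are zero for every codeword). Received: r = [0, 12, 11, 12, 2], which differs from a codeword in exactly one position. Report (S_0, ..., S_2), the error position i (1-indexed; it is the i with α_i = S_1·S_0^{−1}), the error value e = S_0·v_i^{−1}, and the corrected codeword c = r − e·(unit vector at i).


S = (4, 2, 1), error at position 4, error magnitude e = 7, c = [0, 12, 11, 5, 2].

Step 1: column multipliers v_i = (∏_{j≠i}(α_i − α_j))^{−1} mod 13.
  i = 1 (α = 10): (10−8)(10−6)(10−7)(10−1) = 2·4·3·9 = 216 ≡ 8, so v_1 = 8^{−1} = 5 (mod 13).
  i = 2 (α = 8): (8−10)(8−6)(8−7)(8−1) = (−2)·2·1·7 = −28 ≡ 11, so v_2 = 11^{−1} = 6 (mod 13).
  i = 3 (α = 6): (6−10)(6−8)(6−7)(6−1) = (−4)·(−2)·(−1)·5 = −40 ≡ 12, so v_3 = 12^{−1} = 12 (mod 13).
  i = 4 (α = 7): (7−10)(7−8)(7−6)(7−1) = (−3)·(−1)·1·6 = 18 ≡ 5, so v_4 = 5^{−1} = 8 (mod 13).
  i = 5 (α = 1): (1−10)(1−8)(1−6)(1−7) = (−9)·(−7)·(−5)·(−6) = 1890 ≡ 5, so v_5 = 5^{−1} = 8 (mod 13).
  v = [5, 6, 12, 8, 8].
Step 2: syndromes of r = [0, 12, 11, 12, 2] (all sums mod 13).
  S_0 = Σ v_i r_i = 5·0 + 6·12 + 12·11 + 8·12 + 8·2 = 316 ≡ 4.
  S_1 = Σ v_i α_i r_i = 5·10·0 + 6·8·12 + 12·6·11 + 8·7·12 + 8·1·2 = 2056 ≡ 2.
  α_i^2 mod 13 = [9, 12, 10, 10, 1].
  S_2 = Σ v_i α_i^2 r_i = 5·9·0 + 6·12·12 + 12·10·11 + 8·10·12 + 8·1·2 = 3160 ≡ 1.
  S = (4, 2, 1) ≠ 0, so r is not a codeword (an error is present).
Step 3: locate the error. For a single error e at position i, S_ℓ = v_i·e·α_i^ℓ, so α_err = S_1/S_0.
  S_0^{−1} = 4^{−1} = 10 (mod 13), so α_err = 2·10 = 20 ≡ 7 = α_4. Error position i = 4.
  Consistency check: S_2/S_1 = 1·7 = 7 ≡ 7 = α_err ✓ (single-error assumption holds).
Step 4: error magnitude e = S_0/v_4 = S_0·∏_{j≠4}(α_4 − α_j) = 4·5 = 20 ≡ 7 (mod 13).
Step 5: correct position 4: c_4 = r_4 − e = 12 − 7 ≡ 5 (mod 13). Hence c = [0, 12, 11, 5, 2].
  Check: interpolating c through the α_i gives m(x) = 8 + 7·x (degree < 2) with m(α_i) = c_i for every i, so c is indeed a codeword.


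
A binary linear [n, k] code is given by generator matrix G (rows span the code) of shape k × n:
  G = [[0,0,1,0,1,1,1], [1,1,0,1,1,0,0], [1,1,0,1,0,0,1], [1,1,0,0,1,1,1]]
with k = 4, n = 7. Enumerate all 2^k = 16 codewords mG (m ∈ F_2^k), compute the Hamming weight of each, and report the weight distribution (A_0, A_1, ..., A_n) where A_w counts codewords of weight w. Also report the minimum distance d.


Weight distribution: A_0 = 1, A_2 = 2, A_3 = 6, A_4 = 3, A_5 = 2, A_6 = 2. Minimum distance d = 2.

Enumerate all 2^4 = 16 messages m ∈ F_2^4.
For each, compute codeword c = mG in F_2^7, then tally its weight.
  m = 0000 → c = 0000000, weight = 0.
  m = 1000 → c = 0010111, weight = 4.
  m = 0100 → c = 1101100, weight = 4.
  m = 1100 → c = 1111011, weight = 6.
  m = 0010 → c = 1101001, weight = 4.
  m = 1010 → c = 1111110, weight = 6.
  m = 0110 → c = 0000101, weight = 2.
  m = 1110 → c = 0010010, weight = 2.
  m = 0001 → c = 1100111, weight = 5.
  m = 1001 → c = 1110000, weight = 3.
  m = 0101 → c = 0001011, weight = 3.
  m = 1101 → c = 0011100, weight = 3.
  m = 0011 → c = 0001110, weight = 3.
  m = 1011 → c = 0011001, weight = 3.
  m = 0111 → c = 1100010, weight = 3.
  m = 1111 → c = 1110101, weight = 5.
Tally weights:
  weight 0: 1 codewords.
  weight 2: 2 codewords.
  weight 3: 6 codewords.
  weight 4: 3 codewords.
  weight 5: 2 codewords.
  weight 6: 2 codewords.
Minimum distance d = smallest w > 0 with A_w > 0 = 2.
Sanity: Σ A_w = 16 = 2^4 = 16 ✓.


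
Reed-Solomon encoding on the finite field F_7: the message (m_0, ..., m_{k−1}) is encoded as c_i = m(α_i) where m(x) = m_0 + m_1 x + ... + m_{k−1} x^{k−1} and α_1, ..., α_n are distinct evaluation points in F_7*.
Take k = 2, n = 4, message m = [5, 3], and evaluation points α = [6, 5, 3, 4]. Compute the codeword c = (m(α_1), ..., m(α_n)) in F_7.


c = [2, 6, 0, 3]

Message polynomial: m(x) = 5 + 3·x (mod 7).
For each evaluation point α_i, compute m(α_i) mod 7:
  α_1 = 6: Horner steps 3 → 2, so m(6) = 2.
  α_2 = 5: Horner steps 3 → 6, so m(5) = 6.
  α_3 = 3: Horner steps 3 → 0, so m(3) = 0.
  α_4 = 4: Horner steps 3 → 3, so m(4) = 3.
Codeword c = [2, 6, 0, 3] ∈ F_7^4.


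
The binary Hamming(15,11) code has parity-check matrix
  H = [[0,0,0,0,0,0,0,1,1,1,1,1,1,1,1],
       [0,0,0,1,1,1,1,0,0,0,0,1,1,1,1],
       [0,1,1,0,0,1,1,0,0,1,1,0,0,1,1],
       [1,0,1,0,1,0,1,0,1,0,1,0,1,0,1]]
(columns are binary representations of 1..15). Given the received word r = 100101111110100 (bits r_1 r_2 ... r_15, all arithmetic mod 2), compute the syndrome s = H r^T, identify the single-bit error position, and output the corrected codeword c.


s = (1, 0, 0, 1)^T, error position = 9, corrected codeword c = 100101110110100

Compute s = H r^T mod 2 one row at a time:
  s_1 = 1 + 1 + 1 + 1 + 0 + 1 + 0 + 0 = 5 ≡ 1 (mod 2).
  s_2 = 1 + 0 + 1 + 1 + 0 + 1 + 0 + 0 = 4 ≡ 0 (mod 2).
  s_3 = 0 + 0 + 1 + 1 + 1 + 1 + 0 + 0 = 4 ≡ 0 (mod 2).
  s_4 = 1 + 0 + 0 + 1 + 1 + 1 + 1 + 0 = 5 ≡ 1 (mod 2).
s = (1, 0, 0, 1)^T — this equals column 9 of H (binary 1001), so error is at position 9.
Correct: flip bit 9 of r = 100101111110100 to get c = 100101110110100.


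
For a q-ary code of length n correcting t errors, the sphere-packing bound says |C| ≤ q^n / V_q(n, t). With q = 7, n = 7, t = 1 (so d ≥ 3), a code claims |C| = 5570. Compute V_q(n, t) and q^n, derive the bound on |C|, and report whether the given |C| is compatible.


V_q(n, t) = 43, q^n = 823543, Hamming bound = 19152, |C| = 5570 ≤ bound (satisfied).

Step 1: Compute V_q(n, t) = Σ_{j=0}^1 C(n, j) (q−1)^j.
  j = 0: C(7,0)·(6)^0 = 1·1 = 1.
  j = 1: C(7,1)·(6)^1 = 7·6 = 42.
  V_q(n, t) = 1 + 42 = 43.
Step 2: q^n = 7^7 = 823543.
Step 3: Hamming bound ⌊q^n / V_q(n,t)⌋ = ⌊823543/43⌋ = 19152.
Step 4: Compare |C| = 5570 to 19152: satisfied.
The claimed |C| lies below the Hamming bound.


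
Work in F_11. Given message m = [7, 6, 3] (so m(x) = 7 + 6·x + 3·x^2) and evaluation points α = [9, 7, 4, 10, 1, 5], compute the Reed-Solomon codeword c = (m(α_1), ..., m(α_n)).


c = [7, 9, 2, 4, 5, 2]

Message polynomial: m(x) = 7 + 6·x + 3·x^2 (mod 11).
For each evaluation point α_i, compute m(α_i) mod 11:
  α_1 = 9: Horner steps 3 → 0 → 7, so m(9) = 7.
  α_2 = 7: Horner steps 3 → 5 → 9, so m(7) = 9.
  α_3 = 4: Horner steps 3 → 7 → 2, so m(4) = 2.
  α_4 = 10: Horner steps 3 → 3 → 4, so m(10) = 4.
  α_5 = 1: Horner steps 3 → 9 → 5, so m(1) = 5.
  α_6 = 5: Horner steps 3 → 10 → 2, so m(5) = 2.
Codeword c = [7, 9, 2, 4, 5, 2] ∈ F_11^6.


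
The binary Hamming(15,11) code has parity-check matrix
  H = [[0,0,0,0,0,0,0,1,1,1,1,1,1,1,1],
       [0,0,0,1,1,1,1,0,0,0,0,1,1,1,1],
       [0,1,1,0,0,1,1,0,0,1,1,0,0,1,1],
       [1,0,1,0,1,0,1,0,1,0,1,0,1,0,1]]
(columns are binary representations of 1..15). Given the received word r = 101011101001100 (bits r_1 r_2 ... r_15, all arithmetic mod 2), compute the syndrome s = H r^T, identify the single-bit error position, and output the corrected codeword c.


s = (1, 1, 1, 0)^T, error position = 14, corrected codeword c = 101011101001110

Compute s = H r^T mod 2 one row at a time:
  s_1 = 0 + 1 + 0 + 0 + 1 + 1 + 0 + 0 = 3 ≡ 1 (mod 2).
  s_2 = 0 + 1 + 1 + 1 + 1 + 1 + 0 + 0 = 5 ≡ 1 (mod 2).
  s_3 = 0 + 1 + 1 + 1 + 0 + 0 + 0 + 0 = 3 ≡ 1 (mod 2).
  s_4 = 1 + 1 + 1 + 1 + 1 + 0 + 1 + 0 = 6 ≡ 0 (mod 2).
s = (1, 1, 1, 0)^T — this equals column 14 of H (binary 1110), so error is at position 14.
Correct: flip bit 14 of r = 101011101001100 to get c = 101011101001110.


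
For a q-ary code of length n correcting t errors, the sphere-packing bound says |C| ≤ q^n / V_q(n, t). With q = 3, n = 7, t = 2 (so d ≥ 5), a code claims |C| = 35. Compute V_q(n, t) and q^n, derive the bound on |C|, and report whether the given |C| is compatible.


V_q(n, t) = 99, q^n = 2187, Hamming bound = 22, |C| = 35 > bound (violated).

Step 1: Compute V_q(n, t) = Σ_{j=0}^2 C(n, j) (q−1)^j.
  j = 0: C(7,0)·(2)^0 = 1·1 = 1.
  j = 1: C(7,1)·(2)^1 = 7·2 = 14.
  j = 2: C(7,2)·(2)^2 = 21·4 = 84.
  V_q(n, t) = 1 + 14 + 84 = 99.
Step 2: q^n = 3^7 = 2187.
Step 3: Hamming bound ⌊q^n / V_q(n,t)⌋ = ⌊2187/99⌋ = 22.
Step 4: Compare |C| = 35 to 22: violated.
The claimed |C| lies above the Hamming bound, so no 3-ary code of length 7 with d ≥ 5 can have 35 codewords.


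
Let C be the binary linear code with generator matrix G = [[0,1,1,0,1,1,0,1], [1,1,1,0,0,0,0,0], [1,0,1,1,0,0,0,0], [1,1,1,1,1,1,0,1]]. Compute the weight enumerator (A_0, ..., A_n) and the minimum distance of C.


Weight distribution: A_0 = 1, A_1 = 1, A_2 = 3, A_3 = 3, A_4 = 3, A_5 = 3, A_6 = 1, A_7 = 1. Minimum distance d = 1.

Enumerate all 2^4 = 16 messages m ∈ F_2^4.
For each, compute codeword c = mG in F_2^8, then tally its weight.
  m = 0000 → c = 00000000, weight = 0.
  m = 1000 → c = 01101101, weight = 5.
  m = 0100 → c = 11100000, weight = 3.
  m = 1100 → c = 10001101, weight = 4.
  m = 0010 → c = 10110000, weight = 3.
  m = 1010 → c = 11011101, weight = 6.
  m = 0110 → c = 01010000, weight = 2.
  m = 1110 → c = 00111101, weight = 5.
  m = 0001 → c = 11111101, weight = 7.
  m = 1001 → c = 10010000, weight = 2.
  m = 0101 → c = 00011101, weight = 4.
  m = 1101 → c = 01110000, weight = 3.
  m = 0011 → c = 01001101, weight = 4.
  m = 1011 → c = 00100000, weight = 1.
  m = 0111 → c = 10101101, weight = 5.
  m = 1111 → c = 11000000, weight = 2.
Tally weights:
  weight 0: 1 codewords.
  weight 1: 1 codewords.
  weight 2: 3 codewords.
  weight 3: 3 codewords.
  weight 4: 3 codewords.
  weight 5: 3 codewords.
  weight 6: 1 codewords.
  weight 7: 1 codewords.
Minimum distance d = smallest w > 0 with A_w > 0 = 1.
Sanity: Σ A_w = 16 = 2^4 = 16 ✓.


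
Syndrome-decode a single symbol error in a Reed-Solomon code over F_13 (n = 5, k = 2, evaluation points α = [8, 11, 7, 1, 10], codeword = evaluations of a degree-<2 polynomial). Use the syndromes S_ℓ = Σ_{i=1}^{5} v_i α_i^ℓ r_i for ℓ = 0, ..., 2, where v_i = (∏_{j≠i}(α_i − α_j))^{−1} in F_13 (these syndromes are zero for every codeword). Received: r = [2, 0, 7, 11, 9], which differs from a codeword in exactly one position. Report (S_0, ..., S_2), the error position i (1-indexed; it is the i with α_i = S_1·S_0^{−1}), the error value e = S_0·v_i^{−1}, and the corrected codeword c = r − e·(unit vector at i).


S = (11, 6, 8), error at position 5, error magnitude e = 4, c = [2, 0, 7, 11, 5].

Step 1: column multipliers v_i = (∏_{j≠i}(α_i − α_j))^{−1} mod 13.
  i = 1 (α = 8): (8−11)(8−7)(8−1)(8−10) = (−3)·1·7·(−2) = 42 ≡ 3, so v_1 = 3^{−1} = 9 (mod 13).
  i = 2 (α = 11): (11−8)(11−7)(11−1)(11−10) = 3·4·10·1 = 120 ≡ 3, so v_2 = 3^{−1} = 9 (mod 13).
  i = 3 (α = 7): (7−8)(7−11)(7−1)(7−10) = (−1)·(−4)·6·(−3) = −72 ≡ 6, so v_3 = 6^{−1} = 11 (mod 13).
  i = 4 (α = 1): (1−8)(1−11)(1−7)(1−10) = (−7)·(−10)·(−6)·(−9) = 3780 ≡ 10, so v_4 = 10^{−1} = 4 (mod 13).
  i = 5 (α = 10): (10−8)(10−11)(10−7)(10−1) = 2·(−1)·3·9 = −54 ≡ 11, so v_5 = 11^{−1} = 6 (mod 13).
  v = [9, 9, 11, 4, 6].
Step 2: syndromes of r = [2, 0, 7, 11, 9] (all sums mod 13).
  S_0 = Σ v_i r_i = 9·2 + 9·0 + 11·7 + 4·11 + 6·9 = 193 ≡ 11.
  S_1 = Σ v_i α_i r_i = 9·8·2 + 9·11·0 + 11·7·7 + 4·1·11 + 6·10·9 = 1267 ≡ 6.
  α_i^2 mod 13 = [12, 4, 10, 1, 9].
  S_2 = Σ v_i α_i^2 r_i = 9·12·2 + 9·4·0 + 11·10·7 + 4·1·11 + 6·9·9 = 1516 ≡ 8.
  S = (11, 6, 8) ≠ 0, so r is not a codeword (an error is present).
Step 3: locate the error. For a single error e at position i, S_ℓ = v_i·e·α_i^ℓ, so α_err = S_1/S_0.
  S_0^{−1} = 11^{−1} = 6 (mod 13), so α_err = 6·6 = 36 ≡ 10 = α_5. Error position i = 5.
  Consistency check: S_2/S_1 = 8·11 = 88 ≡ 10 = α_err ✓ (single-error assumption holds).
Step 4: error magnitude e = S_0/v_5 = S_0·∏_{j≠5}(α_5 − α_j) = 11·11 = 121 ≡ 4 (mod 13).
Step 5: correct position 5: c_5 = r_5 − e = 9 − 4 ≡ 5 (mod 13). Hence c = [2, 0, 7, 11, 5].
  Check: interpolating c through the α_i gives m(x) = 3 + 8·x (degree < 2) with m(α_i) = c_i for every i, so c is indeed a codeword.


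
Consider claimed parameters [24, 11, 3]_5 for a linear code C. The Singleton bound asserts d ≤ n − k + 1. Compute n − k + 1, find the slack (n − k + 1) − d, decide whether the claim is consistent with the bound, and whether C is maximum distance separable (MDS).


Singleton RHS = n − k + 1 = 14, slack = 11, bound satisfied, not MDS.

Singleton bound: d ≤ n − k + 1.
Here n = 24, k = 11, so n − k + 1 = 14.
Given d = 3, check d ≤ 14: YES.
Slack = (n − k + 1) − d = 11.
The code is NOT MDS (slack = 11 > 0).
Description: the claimed parameters are [24, 11, 3]_5; such a code would be non-MDS.


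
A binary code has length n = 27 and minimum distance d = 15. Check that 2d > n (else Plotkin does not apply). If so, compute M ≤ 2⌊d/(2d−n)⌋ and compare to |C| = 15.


Plotkin bound M ≤ 10; given |C| = 15 > bound (violated).

Check applicability: 2d = 30, n = 27.
2d − n = 3 > 0, so Plotkin applies.
Compute d/(2d−n) = 15/3 ≈ 5.0000.
⌊d/(2d−n)⌋ = 5.
Plotkin bound: M ≤ 2·5 = 10.
Given |C| = 15, check: VIOLATED.
This |C| is above the Plotkin bound, so no binary code with n = 27, d = 15 and 15 codewords exists.


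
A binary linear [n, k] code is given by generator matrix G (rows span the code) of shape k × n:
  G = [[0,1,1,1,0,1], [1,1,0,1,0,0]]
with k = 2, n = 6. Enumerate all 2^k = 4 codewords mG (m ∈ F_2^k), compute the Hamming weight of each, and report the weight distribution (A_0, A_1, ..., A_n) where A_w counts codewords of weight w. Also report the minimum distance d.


Weight distribution: A_0 = 1, A_3 = 2, A_4 = 1. Minimum distance d = 3.

Enumerate all 2^2 = 4 messages m ∈ F_2^2.
For each, compute codeword c = mG in F_2^6, then tally its weight.
  m = 00 → c = 000000, weight = 0.
  m = 10 → c = 011101, weight = 4.
  m = 01 → c = 110100, weight = 3.
  m = 11 → c = 101001, weight = 3.
Tally weights:
  weight 0: 1 codewords.
  weight 3: 2 codewords.
  weight 4: 1 codewords.
Minimum distance d = smallest w > 0 with A_w > 0 = 3.
Sanity: Σ A_w = 4 = 2^2 = 4 ✓.


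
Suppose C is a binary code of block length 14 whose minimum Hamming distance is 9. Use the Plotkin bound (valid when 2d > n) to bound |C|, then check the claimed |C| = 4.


Plotkin bound M ≤ 4; given |C| = 4 ≤ bound (satisfied).

Check applicability: 2d = 18, n = 14.
2d − n = 4 > 0, so Plotkin applies.
Compute d/(2d−n) = 9/4 ≈ 2.2500.
⌊d/(2d−n)⌋ = 2.
Plotkin bound: M ≤ 2·2 = 4.
Given |C| = 4, check: satisfied.
This |C| is at the Plotkin bound.


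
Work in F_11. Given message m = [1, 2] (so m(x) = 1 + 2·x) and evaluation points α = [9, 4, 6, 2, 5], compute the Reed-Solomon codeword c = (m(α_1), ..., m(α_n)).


c = [8, 9, 2, 5, 0]

Message polynomial: m(x) = 1 + 2·x (mod 11).
For each evaluation point α_i, compute m(α_i) mod 11:
  α_1 = 9: Horner steps 2 → 8, so m(9) = 8.
  α_2 = 4: Horner steps 2 → 9, so m(4) = 9.
  α_3 = 6: Horner steps 2 → 2, so m(6) = 2.
  α_4 = 2: Horner steps 2 → 5, so m(2) = 5.
  α_5 = 5: Horner steps 2 → 0, so m(5) = 0.
Codeword c = [8, 9, 2, 5, 0] ∈ F_11^5.


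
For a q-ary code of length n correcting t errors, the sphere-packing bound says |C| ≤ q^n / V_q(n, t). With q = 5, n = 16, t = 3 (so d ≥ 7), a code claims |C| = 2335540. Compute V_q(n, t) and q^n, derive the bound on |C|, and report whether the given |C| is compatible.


V_q(n, t) = 37825, q^n = 152587890625, Hamming bound = 4034048, |C| = 2335540 ≤ bound (satisfied).

Step 1: Compute V_q(n, t) = Σ_{j=0}^3 C(n, j) (q−1)^j.
  j = 0: C(16,0)·(4)^0 = 1·1 = 1.
  j = 1: C(16,1)·(4)^1 = 16·4 = 64.
  j = 2: C(16,2)·(4)^2 = 120·16 = 1920.
  j = 3: C(16,3)·(4)^3 = 560·64 = 35840.
  V_q(n, t) = 1 + 64 + 1920 + 35840 = 37825.
Step 2: q^n = 5^16 = 152587890625.
Step 3: Hamming bound ⌊q^n / V_q(n,t)⌋ = ⌊152587890625/37825⌋ = 4034048.
Step 4: Compare |C| = 2335540 to 4034048: satisfied.
The claimed |C| lies below the Hamming bound.


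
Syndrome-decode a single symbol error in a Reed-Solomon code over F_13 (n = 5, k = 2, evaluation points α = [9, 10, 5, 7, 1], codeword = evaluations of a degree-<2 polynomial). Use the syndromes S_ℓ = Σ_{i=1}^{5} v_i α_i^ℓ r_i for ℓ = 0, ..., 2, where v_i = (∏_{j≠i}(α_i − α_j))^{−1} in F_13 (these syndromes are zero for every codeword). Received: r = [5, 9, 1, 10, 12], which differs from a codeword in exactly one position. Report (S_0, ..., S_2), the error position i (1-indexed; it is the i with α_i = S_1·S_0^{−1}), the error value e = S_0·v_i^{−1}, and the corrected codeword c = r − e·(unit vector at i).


S = (10, 11, 3), error at position 3, error magnitude e = 12, c = [5, 9, 2, 10, 12].

Step 1: column multipliers v_i = (∏_{j≠i}(α_i − α_j))^{−1} mod 13.
  i = 1 (α = 9): (9−10)(9−5)(9−7)(9−1) = (−1)·4·2·8 = −64 ≡ 1, so v_1 = 1^{−1} = 1 (mod 13).
  i = 2 (α = 10): (10−9)(10−5)(10−7)(10−1) = 1·5·3·9 = 135 ≡ 5, so v_2 = 5^{−1} = 8 (mod 13).
  i = 3 (α = 5): (5−9)(5−10)(5−7)(5−1) = (−4)·(−5)·(−2)·4 = −160 ≡ 9, so v_3 = 9^{−1} = 3 (mod 13).
  i = 4 (α = 7): (7−9)(7−10)(7−5)(7−1) = (−2)·(−3)·2·6 = 72 ≡ 7, so v_4 = 7^{−1} = 2 (mod 13).
  i = 5 (α = 1): (1−9)(1−10)(1−5)(1−7) = (−8)·(−9)·(−4)·(−6) = 1728 ≡ 12, so v_5 = 12^{−1} = 12 (mod 13).
  v = [1, 8, 3, 2, 12].
Step 2: syndromes of r = [5, 9, 1, 10, 12] (all sums mod 13).
  S_0 = Σ v_i r_i = 1·5 + 8·9 + 3·1 + 2·10 + 12·12 = 244 ≡ 10.
  S_1 = Σ v_i α_i r_i = 1·9·5 + 8·10·9 + 3·5·1 + 2·7·10 + 12·1·12 = 1064 ≡ 11.
  α_i^2 mod 13 = [3, 9, 12, 10, 1].
  S_2 = Σ v_i α_i^2 r_i = 1·3·5 + 8·9·9 + 3·12·1 + 2·10·10 + 12·1·12 = 1043 ≡ 3.
  S = (10, 11, 3) ≠ 0, so r is not a codeword (an error is present).
Step 3: locate the error. For a single error e at position i, S_ℓ = v_i·e·α_i^ℓ, so α_err = S_1/S_0.
  S_0^{−1} = 10^{−1} = 4 (mod 13), so α_err = 11·4 = 44 ≡ 5 = α_3. Error position i = 3.
  Consistency check: S_2/S_1 = 3·6 = 18 ≡ 5 = α_err ✓ (single-error assumption holds).
Step 4: error magnitude e = S_0/v_3 = S_0·∏_{j≠3}(α_3 − α_j) = 10·9 = 90 ≡ 12 (mod 13).
Step 5: correct position 3: c_3 = r_3 − e = 1 − 12 ≡ 2 (mod 13). Hence c = [5, 9, 2, 10, 12].
  Check: interpolating c through the α_i gives m(x) = 8 + 4·x (degree < 2) with m(α_i) = c_i for every i, so c is indeed a codeword.


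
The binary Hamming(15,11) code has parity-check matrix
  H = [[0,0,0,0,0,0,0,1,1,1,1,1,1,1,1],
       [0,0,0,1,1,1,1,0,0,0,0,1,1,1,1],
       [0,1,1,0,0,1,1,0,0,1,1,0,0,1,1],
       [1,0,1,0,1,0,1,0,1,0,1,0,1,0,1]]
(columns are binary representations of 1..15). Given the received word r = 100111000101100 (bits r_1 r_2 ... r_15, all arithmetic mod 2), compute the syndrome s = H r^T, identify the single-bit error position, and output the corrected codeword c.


s = (1, 1, 0, 1)^T, error position = 13, corrected codeword c = 100111000101000

Compute s = H r^T mod 2 one row at a time:
  s_1 = 0 + 0 + 1 + 0 + 1 + 1 + 0 + 0 = 3 ≡ 1 (mod 2).
  s_2 = 1 + 1 + 1 + 0 + 1 + 1 + 0 + 0 = 5 ≡ 1 (mod 2).
  s_3 = 0 + 0 + 1 + 0 + 1 + 0 + 0 + 0 = 2 ≡ 0 (mod 2).
  s_4 = 1 + 0 + 1 + 0 + 0 + 0 + 1 + 0 = 3 ≡ 1 (mod 2).
s = (1, 1, 0, 1)^T — this equals column 13 of H (binary 1101), so error is at position 13.
Correct: flip bit 13 of r = 100111000101100 to get c = 100111000101000.
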